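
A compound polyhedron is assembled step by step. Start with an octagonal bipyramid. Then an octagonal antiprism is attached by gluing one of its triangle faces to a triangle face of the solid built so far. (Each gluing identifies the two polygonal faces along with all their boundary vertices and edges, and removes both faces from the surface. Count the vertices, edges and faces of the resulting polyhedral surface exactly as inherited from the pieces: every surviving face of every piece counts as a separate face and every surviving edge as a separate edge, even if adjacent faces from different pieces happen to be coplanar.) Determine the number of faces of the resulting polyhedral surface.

32

An octagonal bipyramid: V=10, E=24, F=16.
Attach an octagonal antiprism (V=16, E=32, F=18) along a 3-gon: merge 3 vertices and 3 edges, delete both glued faces → V=23, E=53, F=32.
Check: V − E + F = 23 − 53 + 32 = 2.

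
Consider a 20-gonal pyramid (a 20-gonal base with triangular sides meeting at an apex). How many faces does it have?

21

A pyramid on an n-gon base has one n-gon and n triangles: V = 20 + 1 = 21, E = 2·20 = 40, F = 20 + 1 = 21.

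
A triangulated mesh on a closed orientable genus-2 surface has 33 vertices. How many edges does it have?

χ = 2 − 2·2 = -2, and every face is a triangle so 3F = 2E.
V − E + F = -2 with E = 3F/2 gives 33 − (3/2 − 1)·F = -2, so F = 70 and E = 105.

105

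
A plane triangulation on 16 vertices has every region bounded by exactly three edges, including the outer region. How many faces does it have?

In a plane triangulation 3F = 2E and V − E + F = 2, so F = 2V − 4 = 2·16 − 4 = 28.

28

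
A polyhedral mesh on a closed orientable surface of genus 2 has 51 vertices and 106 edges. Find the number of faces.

For a closed orientable surface of genus 2, χ = 2 − 2·2 = -2.
F = -2 − V + E = -2 − 51 + 106 = 53.

53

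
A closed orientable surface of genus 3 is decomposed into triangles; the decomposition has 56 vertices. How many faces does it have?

120

χ = 2 − 2·3 = -4, and every face is a triangle so 3F = 2E.
V − E + F = -4 with E = 3F/2 gives 56 − (3/2 − 1)·F = -4, so F = 120 and E = 180.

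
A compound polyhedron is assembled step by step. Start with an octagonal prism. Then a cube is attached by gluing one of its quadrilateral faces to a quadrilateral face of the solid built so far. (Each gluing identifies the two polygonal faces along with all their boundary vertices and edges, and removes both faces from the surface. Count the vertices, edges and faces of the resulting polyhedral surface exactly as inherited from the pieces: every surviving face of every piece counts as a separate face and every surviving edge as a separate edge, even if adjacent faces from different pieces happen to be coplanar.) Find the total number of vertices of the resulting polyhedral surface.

An octagonal prism: V=16, E=24, F=10.
Attach a cube (V=8, E=12, F=6) along a 4-gon: merge 4 vertices and 4 edges, delete both glued faces → V=20, E=32, F=14.
Check: V − E + F = 20 − 32 + 14 = 2.

20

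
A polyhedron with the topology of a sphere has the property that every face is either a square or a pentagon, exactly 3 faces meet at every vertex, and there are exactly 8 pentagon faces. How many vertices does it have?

16

Let x be the number of squares; then F = 8 + x.
Edge–face incidences: 2E = 5·8 + 4·x = 40 + 4x.
Every vertex has degree 3, so 3V = 2E.
Euler: V − E + F = 2 ⇒ (2E)/3 − E + (8 + x) = 2.
Multiply by 6: 2·(2E) − 3·(2E) + 6·(8 + x) = 12, i.e. 48 + 6x − (40 + 4x) = 12.
Collecting terms: 2x + 8 = 12, so 2x = 4, so x = 2.
Then 2E = 40 + 4·2 = 48, so E = 24, V = 2E/3 = 16, F = 8 + 2 = 10.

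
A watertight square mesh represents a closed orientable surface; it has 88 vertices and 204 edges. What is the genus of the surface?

Every face is a square and each edge borders two faces, so 4F = 2·204, giving F = 102.
χ = V − E + F = 88 − 204 + 102 = -14.
For a closed orientable surface χ = 2 − 2g, so g = (2 − (-14))/2 = 8.

8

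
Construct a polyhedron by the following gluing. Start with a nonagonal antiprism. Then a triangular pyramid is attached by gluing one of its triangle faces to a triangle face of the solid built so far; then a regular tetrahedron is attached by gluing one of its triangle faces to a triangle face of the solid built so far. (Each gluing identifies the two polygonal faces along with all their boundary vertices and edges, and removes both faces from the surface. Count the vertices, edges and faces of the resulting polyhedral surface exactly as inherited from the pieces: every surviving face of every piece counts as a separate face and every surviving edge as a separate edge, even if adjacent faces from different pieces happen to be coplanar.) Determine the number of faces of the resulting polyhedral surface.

24

A nonagonal antiprism: V=18, E=36, F=20.
Attach a triangular pyramid (V=4, E=6, F=4) along a 3-gon: merge 3 vertices and 3 edges, delete both glued faces → V=19, E=39, F=22.
Attach a regular tetrahedron (V=4, E=6, F=4) along a 3-gon: merge 3 vertices and 3 edges, delete both glued faces → V=20, E=42, F=24.
Check: V − E + F = 20 − 42 + 24 = 2.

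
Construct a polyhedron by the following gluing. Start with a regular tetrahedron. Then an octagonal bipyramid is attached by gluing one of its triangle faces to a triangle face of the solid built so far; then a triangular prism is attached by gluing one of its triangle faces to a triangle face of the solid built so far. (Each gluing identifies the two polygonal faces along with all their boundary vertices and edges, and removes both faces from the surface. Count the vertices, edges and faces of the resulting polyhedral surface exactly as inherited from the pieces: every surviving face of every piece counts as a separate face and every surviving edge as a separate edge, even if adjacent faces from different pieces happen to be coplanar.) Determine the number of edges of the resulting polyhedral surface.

33

A regular tetrahedron: V=4, E=6, F=4.
Attach an octagonal bipyramid (V=10, E=24, F=16) along a 3-gon: merge 3 vertices and 3 edges, delete both glued faces → V=11, E=27, F=18.
Attach a triangular prism (V=6, E=9, F=5) along a 3-gon: merge 3 vertices and 3 edges, delete both glued faces → V=14, E=33, F=21.
Check: V − E + F = 14 − 33 + 21 = 2.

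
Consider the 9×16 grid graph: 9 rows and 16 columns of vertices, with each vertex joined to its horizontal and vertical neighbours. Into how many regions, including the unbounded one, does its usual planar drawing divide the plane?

121

The grid has V = 9·16 = 144 vertices and E = 9·15 + 16·8 = 263 edges.
F = 2 − V + E = 2 − 144 + 263 = 121.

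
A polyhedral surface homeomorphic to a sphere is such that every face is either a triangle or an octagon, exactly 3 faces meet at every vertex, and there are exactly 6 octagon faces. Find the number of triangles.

Let x be the number of triangles; then F = 6 + x.
Edge–face incidences: 2E = 8·6 + 3·x = 48 + 3x.
Every vertex has degree 3, so 3V = 2E.
Euler: V − E + F = 2 ⇒ (2E)/3 − E + (6 + x) = 2.
Multiply by 6: 2·(2E) − 3·(2E) + 6·(6 + x) = 12, i.e. 36 + 6x − (48 + 3x) = 12.
Collecting terms: 3x − 12 = 12, so 3x = 24, so x = 8.
Then 2E = 48 + 3·8 = 72, so E = 36, V = 2E/3 = 24, F = 6 + 8 = 14.

8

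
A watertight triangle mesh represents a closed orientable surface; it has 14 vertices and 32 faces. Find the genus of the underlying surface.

Every face is a triangle, so 2E = 3·32 = 96, giving E = 48.
χ = V − E + F = 14 − 48 + 32 = -2.
For a closed orientable surface χ = 2 − 2g, so g = (2 − (-2))/2 = 2.

2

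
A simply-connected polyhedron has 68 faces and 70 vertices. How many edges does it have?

Here V − E + F = 2.
E = V + F − (2) = 70 + 68 − (2) = 136.

136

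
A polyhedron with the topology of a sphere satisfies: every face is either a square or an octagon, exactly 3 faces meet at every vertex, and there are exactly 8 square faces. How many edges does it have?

24

Let x be the number of octagons; then F = 8 + x.
Edge–face incidences: 2E = 4·8 + 8·x = 32 + 8x.
Every vertex has degree 3, so 3V = 2E.
Euler: V − E + F = 2 ⇒ (2E)/3 − E + (8 + x) = 2.
Multiply by 6: 2·(2E) − 3·(2E) + 6·(8 + x) = 12, i.e. 48 + 6x − (32 + 8x) = 12.
Collecting terms: −2x + 16 = 12, so −2x = −4, so x = 2.
Then 2E = 32 + 8·2 = 48, so E = 24, V = 2E/3 = 16, F = 8 + 2 = 10.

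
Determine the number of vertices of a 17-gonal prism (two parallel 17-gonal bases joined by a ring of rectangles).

34

A prism on an n-gon has two n-gon bases and n rectangular sides: V = 2·17 = 34, E = 3·17 = 51, F = 17 + 2 = 19.
Check: V − E + F = 34 − 51 + 19 = 2.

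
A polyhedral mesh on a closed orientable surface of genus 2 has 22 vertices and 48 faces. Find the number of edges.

For a closed orientable surface of genus 2, χ = 2 − 2·2 = -2.
E = V + F − (-2) = 22 + 48 − (-2) = 72.

72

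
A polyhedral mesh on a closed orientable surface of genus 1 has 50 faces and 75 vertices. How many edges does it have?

125

For a closed orientable surface of genus 1, χ = 2 − 2·1 = 0.
E = V + F − (0) = 75 + 50 − (0) = 125.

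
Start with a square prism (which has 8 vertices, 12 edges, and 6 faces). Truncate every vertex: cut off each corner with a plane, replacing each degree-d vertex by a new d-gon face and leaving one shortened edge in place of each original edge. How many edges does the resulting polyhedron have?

36

Truncation replaces each original edge-end by a new vertex, so V′ = 2E = 24.
Each original edge survives, and each old vertex of degree d contributes d new edges; summing degrees gives Σd = 2E, so E′ = E + 2E = 3E = 36.
Each original face survives and each original vertex becomes one new face: F′ = F + V = 14.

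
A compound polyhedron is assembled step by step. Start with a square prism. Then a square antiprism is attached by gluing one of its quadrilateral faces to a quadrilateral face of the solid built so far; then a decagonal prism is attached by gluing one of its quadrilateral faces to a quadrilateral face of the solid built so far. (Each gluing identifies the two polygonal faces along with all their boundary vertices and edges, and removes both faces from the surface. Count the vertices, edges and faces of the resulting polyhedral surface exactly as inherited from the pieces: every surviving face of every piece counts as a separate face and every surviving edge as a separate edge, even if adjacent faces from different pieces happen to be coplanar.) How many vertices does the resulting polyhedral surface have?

A square prism: V=8, E=12, F=6.
Attach a square antiprism (V=8, E=16, F=10) along a 4-gon: merge 4 vertices and 4 edges, delete both glued faces → V=12, E=24, F=14.
Attach a decagonal prism (V=20, E=30, F=12) along a 4-gon: merge 4 vertices and 4 edges, delete both glued faces → V=28, E=50, F=24.
Check: V − E + F = 28 − 50 + 24 = 2.

28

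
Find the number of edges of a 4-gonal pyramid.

A pyramid on an n-gon base has one n-gon and n triangles: V = 4 + 1 = 5, E = 2·4 = 8, F = 4 + 1 = 5.

8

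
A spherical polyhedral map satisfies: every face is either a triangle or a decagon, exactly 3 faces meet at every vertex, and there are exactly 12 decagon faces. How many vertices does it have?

Let x be the number of triangles; then F = 12 + x.
Edge–face incidences: 2E = 10·12 + 3·x = 120 + 3x.
Every vertex has degree 3, so 3V = 2E.
Euler: V − E + F = 2 ⇒ (2E)/3 − E + (12 + x) = 2.
Multiply by 6: 2·(2E) − 3·(2E) + 6·(12 + x) = 12, i.e. 72 + 6x − (120 + 3x) = 12.
Collecting terms: 3x − 48 = 12, so 3x = 60, so x = 20.
Then 2E = 120 + 3·20 = 180, so E = 90, V = 2E/3 = 60, F = 12 + 20 = 32.

60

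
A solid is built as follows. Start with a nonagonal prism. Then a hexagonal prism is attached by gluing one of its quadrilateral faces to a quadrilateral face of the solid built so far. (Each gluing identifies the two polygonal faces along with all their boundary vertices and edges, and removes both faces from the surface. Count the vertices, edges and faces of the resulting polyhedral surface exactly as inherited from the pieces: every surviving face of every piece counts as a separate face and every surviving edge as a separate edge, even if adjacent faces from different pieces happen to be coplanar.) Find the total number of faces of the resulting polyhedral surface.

A nonagonal prism: V=18, E=27, F=11.
Attach a hexagonal prism (V=12, E=18, F=8) along a 4-gon: merge 4 vertices and 4 edges, delete both glued faces → V=26, E=41, F=17.
Check: V − E + F = 26 − 41 + 17 = 2.

17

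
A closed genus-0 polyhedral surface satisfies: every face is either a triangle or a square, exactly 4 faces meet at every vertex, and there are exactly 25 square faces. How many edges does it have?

Let x be the number of triangles; then F = 25 + x.
Edge–face incidences: 2E = 4·25 + 3·x = 100 + 3x.
Every vertex has degree 4, so 4V = 2E.
Euler: V − E + F = 2 ⇒ (2E)/4 − E + (25 + x) = 2.
Multiply by 8: 2·(2E) − 4·(2E) + 8·(25 + x) = 16, i.e. 200 + 8x − 2·(100 + 3x) = 16.
Collecting terms: 2x = 16, so x = 8.
Then 2E = 100 + 3·8 = 124, so E = 62, V = 2E/4 = 31, F = 25 + 8 = 33.

62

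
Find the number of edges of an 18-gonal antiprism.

An antiprism on an n-gon has two n-gon caps and 2n triangles: V = 2·18 = 36, E = 4·18 = 72, F = 2·18 + 2 = 38.

72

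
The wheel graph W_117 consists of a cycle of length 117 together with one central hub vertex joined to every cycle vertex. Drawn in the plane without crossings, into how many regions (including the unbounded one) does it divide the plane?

W_117 has V = 117 + 1 = 118 vertices and E = 2·117 = 234 edges.
By Euler's formula F = 2 − V + E = 2 − 118 + 234 = 118.

118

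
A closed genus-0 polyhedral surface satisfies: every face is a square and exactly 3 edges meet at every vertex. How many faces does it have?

Each face has 4 edges and each edge borders two faces, so 2E = 4F.
Each vertex has degree 3, so 3V = 2E and hence V = 4F/3.
Euler: V − E + F = 2 ⇒ (4F/3) − (4F/2) + F = 2.
Multiply by 6: (8 − 12 + 6)F = 12, i.e. 2F = 12.
So F = 6, E = 4·6/2 = 12, V = 4·6/3 = 8.

6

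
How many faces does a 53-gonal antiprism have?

An antiprism on an n-gon has two n-gon caps and 2n triangles: V = 2·53 = 106, E = 4·53 = 212, F = 2·53 + 2 = 108.
Check: V − E + F = 106 − 212 + 108 = 2.

108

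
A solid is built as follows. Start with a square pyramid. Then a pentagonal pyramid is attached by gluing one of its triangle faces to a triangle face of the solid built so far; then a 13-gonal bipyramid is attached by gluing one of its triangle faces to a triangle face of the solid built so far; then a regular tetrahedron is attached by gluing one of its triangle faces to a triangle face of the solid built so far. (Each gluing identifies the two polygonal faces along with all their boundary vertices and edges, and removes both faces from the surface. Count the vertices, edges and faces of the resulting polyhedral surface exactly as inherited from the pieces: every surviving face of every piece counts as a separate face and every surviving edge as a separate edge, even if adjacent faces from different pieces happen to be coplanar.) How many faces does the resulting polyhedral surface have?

35

A square pyramid: V=5, E=8, F=5.
Attach a pentagonal pyramid (V=6, E=10, F=6) along a 3-gon: merge 3 vertices and 3 edges, delete both glued faces → V=8, E=15, F=9.
Attach a 13-gonal bipyramid (V=15, E=39, F=26) along a 3-gon: merge 3 vertices and 3 edges, delete both glued faces → V=20, E=51, F=33.
Attach a regular tetrahedron (V=4, E=6, F=4) along a 3-gon: merge 3 vertices and 3 edges, delete both glued faces → V=21, E=54, F=35.
Check: V − E + F = 21 − 54 + 35 = 2.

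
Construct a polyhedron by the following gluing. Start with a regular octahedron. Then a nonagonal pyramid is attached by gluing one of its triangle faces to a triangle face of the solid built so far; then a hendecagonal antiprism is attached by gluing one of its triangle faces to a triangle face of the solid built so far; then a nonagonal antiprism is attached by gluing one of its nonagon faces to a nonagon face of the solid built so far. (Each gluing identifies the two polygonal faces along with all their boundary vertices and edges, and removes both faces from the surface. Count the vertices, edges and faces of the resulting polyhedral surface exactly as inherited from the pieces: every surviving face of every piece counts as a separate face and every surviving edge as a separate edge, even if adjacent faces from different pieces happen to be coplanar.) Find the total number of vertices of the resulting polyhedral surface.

A regular octahedron: V=6, E=12, F=8.
Attach a nonagonal pyramid (V=10, E=18, F=10) along a 3-gon: merge 3 vertices and 3 edges, delete both glued faces → V=13, E=27, F=16.
Attach a hendecagonal antiprism (V=22, E=44, F=24) along a 3-gon: merge 3 vertices and 3 edges, delete both glued faces → V=32, E=68, F=38.
Attach a nonagonal antiprism (V=18, E=36, F=20) along a 9-gon: merge 9 vertices and 9 edges, delete both glued faces → V=41, E=95, F=56.
Check: V − E + F = 41 − 95 + 56 = 2.

41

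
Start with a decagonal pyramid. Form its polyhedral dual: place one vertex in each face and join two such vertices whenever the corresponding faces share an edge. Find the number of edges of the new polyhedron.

20

The base solid has V = 11, E = 20, F = 11.
The dual swaps V and F and preserves E: V′ = F = 11, E′ = E = 20, F′ = V = 11.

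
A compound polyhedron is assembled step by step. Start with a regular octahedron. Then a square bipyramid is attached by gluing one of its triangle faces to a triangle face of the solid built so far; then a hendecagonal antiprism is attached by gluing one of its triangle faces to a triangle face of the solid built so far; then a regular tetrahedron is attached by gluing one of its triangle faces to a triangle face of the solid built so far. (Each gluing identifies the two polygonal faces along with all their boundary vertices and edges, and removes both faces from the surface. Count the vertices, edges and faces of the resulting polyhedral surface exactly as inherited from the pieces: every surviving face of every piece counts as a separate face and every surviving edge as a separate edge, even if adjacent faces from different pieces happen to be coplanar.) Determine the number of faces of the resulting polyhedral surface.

38

A regular octahedron: V=6, E=12, F=8.
Attach a square bipyramid (V=6, E=12, F=8) along a 3-gon: merge 3 vertices and 3 edges, delete both glued faces → V=9, E=21, F=14.
Attach a hendecagonal antiprism (V=22, E=44, F=24) along a 3-gon: merge 3 vertices and 3 edges, delete both glued faces → V=28, E=62, F=36.
Attach a regular tetrahedron (V=4, E=6, F=4) along a 3-gon: merge 3 vertices and 3 edges, delete both glued faces → V=29, E=65, F=38.
Check: V − E + F = 29 − 65 + 38 = 2.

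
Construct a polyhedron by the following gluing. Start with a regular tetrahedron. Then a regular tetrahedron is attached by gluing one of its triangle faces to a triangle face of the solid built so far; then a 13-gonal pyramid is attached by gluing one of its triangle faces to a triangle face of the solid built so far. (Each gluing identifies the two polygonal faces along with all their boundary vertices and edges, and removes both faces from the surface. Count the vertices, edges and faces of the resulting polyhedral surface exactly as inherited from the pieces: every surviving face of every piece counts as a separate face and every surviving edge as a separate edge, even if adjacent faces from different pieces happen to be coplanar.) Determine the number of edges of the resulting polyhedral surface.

A regular tetrahedron: V=4, E=6, F=4.
Attach a regular tetrahedron (V=4, E=6, F=4) along a 3-gon: merge 3 vertices and 3 edges, delete both glued faces → V=5, E=9, F=6.
Attach a 13-gonal pyramid (V=14, E=26, F=14) along a 3-gon: merge 3 vertices and 3 edges, delete both glued faces → V=16, E=32, F=18.
Check: V − E + F = 16 − 32 + 18 = 2.

32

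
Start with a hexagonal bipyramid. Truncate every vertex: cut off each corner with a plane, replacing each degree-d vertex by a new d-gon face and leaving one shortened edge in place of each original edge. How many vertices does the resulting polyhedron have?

The base solid has V = 8, E = 18, F = 12.
Truncation replaces each original edge-end by a new vertex, so V′ = 2E = 36.
Each original edge survives, and each old vertex of degree d contributes d new edges; summing degrees gives Σd = 2E, so E′ = E + 2E = 3E = 54.
Each original face survives and each original vertex becomes one new face: F′ = F + V = 20.

36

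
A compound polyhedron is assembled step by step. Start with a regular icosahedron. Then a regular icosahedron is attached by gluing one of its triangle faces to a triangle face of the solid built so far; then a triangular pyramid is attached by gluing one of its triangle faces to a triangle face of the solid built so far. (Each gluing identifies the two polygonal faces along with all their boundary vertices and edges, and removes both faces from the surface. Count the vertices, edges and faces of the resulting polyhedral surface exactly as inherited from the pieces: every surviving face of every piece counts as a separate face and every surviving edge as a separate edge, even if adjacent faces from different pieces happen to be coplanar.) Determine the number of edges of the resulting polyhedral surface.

60

A regular icosahedron: V=12, E=30, F=20.
Attach a regular icosahedron (V=12, E=30, F=20) along a 3-gon: merge 3 vertices and 3 edges, delete both glued faces → V=21, E=57, F=38.
Attach a triangular pyramid (V=4, E=6, F=4) along a 3-gon: merge 3 vertices and 3 edges, delete both glued faces → V=22, E=60, F=40.
Check: V − E + F = 22 − 60 + 40 = 2.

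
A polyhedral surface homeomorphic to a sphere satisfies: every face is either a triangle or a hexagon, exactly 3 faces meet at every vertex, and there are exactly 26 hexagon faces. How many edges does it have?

Let x be the number of triangles; then F = 26 + x.
Edge–face incidences: 2E = 6·26 + 3·x = 156 + 3x.
Every vertex has degree 3, so 3V = 2E.
Euler: V − E + F = 2 ⇒ (2E)/3 − E + (26 + x) = 2.
Multiply by 6: 2·(2E) − 3·(2E) + 6·(26 + x) = 12, i.e. 156 + 6x − (156 + 3x) = 12.
Collecting terms: 3x = 12, so x = 4.
Then 2E = 156 + 3·4 = 168, so E = 84, V = 2E/3 = 56, F = 26 + 4 = 30.

84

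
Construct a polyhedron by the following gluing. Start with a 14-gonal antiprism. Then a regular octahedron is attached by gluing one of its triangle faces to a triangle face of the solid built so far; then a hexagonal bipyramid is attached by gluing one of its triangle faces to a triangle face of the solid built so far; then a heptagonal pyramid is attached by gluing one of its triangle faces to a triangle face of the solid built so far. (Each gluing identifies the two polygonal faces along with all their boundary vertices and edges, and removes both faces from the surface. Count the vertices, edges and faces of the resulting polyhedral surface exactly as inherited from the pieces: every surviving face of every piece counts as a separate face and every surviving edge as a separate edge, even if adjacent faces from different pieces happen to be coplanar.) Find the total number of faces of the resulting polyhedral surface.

52

A 14-gonal antiprism: V=28, E=56, F=30.
Attach a regular octahedron (V=6, E=12, F=8) along a 3-gon: merge 3 vertices and 3 edges, delete both glued faces → V=31, E=65, F=36.
Attach a hexagonal bipyramid (V=8, E=18, F=12) along a 3-gon: merge 3 vertices and 3 edges, delete both glued faces → V=36, E=80, F=46.
Attach a heptagonal pyramid (V=8, E=14, F=8) along a 3-gon: merge 3 vertices and 3 edges, delete both glued faces → V=41, E=91, F=52.
Check: V − E + F = 41 − 91 + 52 = 2.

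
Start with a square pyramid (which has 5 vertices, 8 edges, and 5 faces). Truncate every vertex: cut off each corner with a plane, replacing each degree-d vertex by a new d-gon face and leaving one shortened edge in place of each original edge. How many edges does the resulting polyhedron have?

Truncation replaces each original edge-end by a new vertex, so V′ = 2E = 16.
Each original edge survives, and each old vertex of degree d contributes d new edges; summing degrees gives Σd = 2E, so E′ = E + 2E = 3E = 24.
Each original face survives and each original vertex becomes one new face: F′ = F + V = 10.

24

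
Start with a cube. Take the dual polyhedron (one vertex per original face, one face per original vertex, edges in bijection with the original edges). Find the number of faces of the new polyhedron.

The base solid has V = 8, E = 12, F = 6.
The dual swaps V and F and preserves E: V′ = F = 6, E′ = E = 12, F′ = V = 8.

8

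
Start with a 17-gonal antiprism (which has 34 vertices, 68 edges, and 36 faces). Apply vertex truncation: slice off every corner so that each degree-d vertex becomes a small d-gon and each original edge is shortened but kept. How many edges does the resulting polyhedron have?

204

Truncation replaces each original edge-end by a new vertex, so V′ = 2E = 136.
Each original edge survives, and each old vertex of degree d contributes d new edges; summing degrees gives Σd = 2E, so E′ = E + 2E = 3E = 204.
Each original face survives and each original vertex becomes one new face: F′ = F + V = 70.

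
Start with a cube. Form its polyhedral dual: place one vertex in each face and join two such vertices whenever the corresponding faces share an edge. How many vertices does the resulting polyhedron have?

6

The base solid has V = 8, E = 12, F = 6.
The dual swaps V and F and preserves E: V′ = F = 6, E′ = E = 12, F′ = V = 8.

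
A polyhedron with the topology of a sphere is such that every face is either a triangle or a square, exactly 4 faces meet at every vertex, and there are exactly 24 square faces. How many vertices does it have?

Let x be the number of triangles; then F = 24 + x.
Edge–face incidences: 2E = 4·24 + 3·x = 96 + 3x.
Every vertex has degree 4, so 4V = 2E.
Euler: V − E + F = 2 ⇒ (2E)/4 − E + (24 + x) = 2.
Multiply by 8: 2·(2E) − 4·(2E) + 8·(24 + x) = 16, i.e. 192 + 8x − 2·(96 + 3x) = 16.
Collecting terms: 2x = 16, so x = 8.
Then 2E = 96 + 3·8 = 120, so E = 60, V = 2E/4 = 30, F = 24 + 8 = 32.

30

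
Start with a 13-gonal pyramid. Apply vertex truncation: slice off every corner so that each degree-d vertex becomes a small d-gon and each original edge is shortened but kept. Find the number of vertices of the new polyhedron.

52

The base solid has V = 14, E = 26, F = 14.
Truncation replaces each original edge-end by a new vertex, so V′ = 2E = 52.
Each original edge survives, and each old vertex of degree d contributes d new edges; summing degrees gives Σd = 2E, so E′ = E + 2E = 3E = 78.
Each original face survives and each original vertex becomes one new face: F′ = F + V = 28.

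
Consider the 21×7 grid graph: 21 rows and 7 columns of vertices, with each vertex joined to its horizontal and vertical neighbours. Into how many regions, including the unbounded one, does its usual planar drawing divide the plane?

121

The grid has V = 21·7 = 147 vertices and E = 21·6 + 7·20 = 266 edges.
F = 2 − V + E = 2 − 147 + 266 = 121.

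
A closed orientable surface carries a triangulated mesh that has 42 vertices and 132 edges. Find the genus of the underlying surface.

2

Every face is a triangle and each edge borders two faces, so 3F = 2·132, giving F = 88.
χ = V − E + F = 42 − 132 + 88 = -2.
For a closed orientable surface χ = 2 − 2g, so g = (2 − (-2))/2 = 2.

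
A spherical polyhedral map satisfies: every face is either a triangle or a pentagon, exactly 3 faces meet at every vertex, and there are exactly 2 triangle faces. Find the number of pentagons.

Let x be the number of pentagons; then F = 2 + x.
Edge–face incidences: 2E = 3·2 + 5·x = 6 + 5x.
Every vertex has degree 3, so 3V = 2E.
Euler: V − E + F = 2 ⇒ (2E)/3 − E + (2 + x) = 2.
Multiply by 6: 2·(2E) − 3·(2E) + 6·(2 + x) = 12, i.e. 12 + 6x − (6 + 5x) = 12.
Collecting terms: x + 6 = 12, so x = 6.
Then 2E = 6 + 5·6 = 36, so E = 18, V = 2E/3 = 12, F = 2 + 6 = 8.

6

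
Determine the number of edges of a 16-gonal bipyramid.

48

A bipyramid over an n-gon has 2n triangular faces and n + 2 vertices: V = 16 + 2 = 18, E = 3·16 = 48, F = 2·16 = 32.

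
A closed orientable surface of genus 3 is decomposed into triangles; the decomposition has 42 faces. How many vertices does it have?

χ = 2 − 2·3 = -4, and every face is a triangle so 3F = 2E.
E = 3·42/2 = 63. Then V = -4 + E − F = -4 + 63 − 42 = 17.

17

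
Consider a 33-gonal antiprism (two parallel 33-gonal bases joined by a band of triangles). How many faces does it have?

An antiprism on an n-gon has two n-gon caps and 2n triangles: V = 2·33 = 66, E = 4·33 = 132, F = 2·33 + 2 = 68.

68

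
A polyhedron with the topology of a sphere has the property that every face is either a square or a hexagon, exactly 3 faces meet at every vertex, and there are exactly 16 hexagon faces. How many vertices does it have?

40

Let x be the number of squares; then F = 16 + x.
Edge–face incidences: 2E = 6·16 + 4·x = 96 + 4x.
Every vertex has degree 3, so 3V = 2E.
Euler: V − E + F = 2 ⇒ (2E)/3 − E + (16 + x) = 2.
Multiply by 6: 2·(2E) − 3·(2E) + 6·(16 + x) = 12, i.e. 96 + 6x − (96 + 4x) = 12.
Collecting terms: 2x = 12, so x = 6.
Then 2E = 96 + 4·6 = 120, so E = 60, V = 2E/3 = 40, F = 16 + 6 = 22.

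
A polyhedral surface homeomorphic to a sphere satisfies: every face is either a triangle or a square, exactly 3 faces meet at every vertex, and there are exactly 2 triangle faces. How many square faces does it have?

Let x be the number of squares; then F = 2 + x.
Edge–face incidences: 2E = 3·2 + 4·x = 6 + 4x.
Every vertex has degree 3, so 3V = 2E.
Euler: V − E + F = 2 ⇒ (2E)/3 − E + (2 + x) = 2.
Multiply by 6: 2·(2E) − 3·(2E) + 6·(2 + x) = 12, i.e. 12 + 6x − (6 + 4x) = 12.
Collecting terms: 2x + 6 = 12, so 2x = 6, so x = 3.
Then 2E = 6 + 4·3 = 18, so E = 9, V = 2E/3 = 6, F = 2 + 3 = 5.

3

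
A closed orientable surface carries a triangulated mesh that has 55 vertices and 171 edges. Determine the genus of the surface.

2

Every face is a triangle and each edge borders two faces, so 3F = 2·171, giving F = 114.
χ = V − E + F = 55 − 171 + 114 = -2.
For a closed orientable surface χ = 2 − 2g, so g = (2 − (-2))/2 = 2.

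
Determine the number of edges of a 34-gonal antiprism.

136

An antiprism on an n-gon has two n-gon caps and 2n triangles: V = 2·34 = 68, E = 4·34 = 136, F = 2·34 + 2 = 70.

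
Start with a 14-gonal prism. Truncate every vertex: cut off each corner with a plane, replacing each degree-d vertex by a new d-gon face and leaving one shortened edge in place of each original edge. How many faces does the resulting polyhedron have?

44

The base solid has V = 28, E = 42, F = 16.
Truncation replaces each original edge-end by a new vertex, so V′ = 2E = 84.
Each original edge survives, and each old vertex of degree d contributes d new edges; summing degrees gives Σd = 2E, so E′ = E + 2E = 3E = 126.
Each original face survives and each original vertex becomes one new face: F′ = F + V = 44.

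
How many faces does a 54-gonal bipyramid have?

A bipyramid over an n-gon has 2n triangular faces and n + 2 vertices: V = 54 + 2 = 56, E = 3·54 = 162, F = 2·54 = 108.
Check: V − E + F = 56 − 162 + 108 = 2.

108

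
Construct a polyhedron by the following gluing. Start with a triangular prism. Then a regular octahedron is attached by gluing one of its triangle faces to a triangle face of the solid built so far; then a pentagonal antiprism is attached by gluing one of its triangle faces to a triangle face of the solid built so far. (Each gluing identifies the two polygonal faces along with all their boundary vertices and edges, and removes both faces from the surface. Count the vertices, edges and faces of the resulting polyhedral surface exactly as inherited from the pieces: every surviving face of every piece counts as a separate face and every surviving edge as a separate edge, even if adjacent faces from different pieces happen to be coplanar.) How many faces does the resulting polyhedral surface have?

A triangular prism: V=6, E=9, F=5.
Attach a regular octahedron (V=6, E=12, F=8) along a 3-gon: merge 3 vertices and 3 edges, delete both glued faces → V=9, E=18, F=11.
Attach a pentagonal antiprism (V=10, E=20, F=12) along a 3-gon: merge 3 vertices and 3 edges, delete both glued faces → V=16, E=35, F=21.
Check: V − E + F = 16 − 35 + 21 = 2.

21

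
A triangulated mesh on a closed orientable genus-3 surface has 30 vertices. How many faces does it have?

χ = 2 − 2·3 = -4, and every face is a triangle so 3F = 2E.
V − E + F = -4 with E = 3F/2 gives 30 − (3/2 − 1)·F = -4, so F = 68 and E = 102.

68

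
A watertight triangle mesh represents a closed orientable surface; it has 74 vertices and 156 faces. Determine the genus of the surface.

3

Every face is a triangle, so 2E = 3·156 = 468, giving E = 234.
χ = V − E + F = 74 − 234 + 156 = -4.
For a closed orientable surface χ = 2 − 2g, so g = (2 − (-4))/2 = 3.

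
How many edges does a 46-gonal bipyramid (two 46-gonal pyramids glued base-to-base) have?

138

A bipyramid over an n-gon has 2n triangular faces and n + 2 vertices: V = 46 + 2 = 48, E = 3·46 = 138, F = 2·46 = 92.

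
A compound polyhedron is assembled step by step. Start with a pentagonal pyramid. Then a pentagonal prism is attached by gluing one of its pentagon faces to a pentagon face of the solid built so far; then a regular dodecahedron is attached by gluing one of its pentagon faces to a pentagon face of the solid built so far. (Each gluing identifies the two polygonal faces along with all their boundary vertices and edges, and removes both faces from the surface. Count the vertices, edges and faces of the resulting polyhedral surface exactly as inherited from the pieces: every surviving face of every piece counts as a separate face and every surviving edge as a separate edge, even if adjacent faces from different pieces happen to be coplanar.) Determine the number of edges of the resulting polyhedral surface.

A pentagonal pyramid: V=6, E=10, F=6.
Attach a pentagonal prism (V=10, E=15, F=7) along a 5-gon: merge 5 vertices and 5 edges, delete both glued faces → V=11, E=20, F=11.
Attach a regular dodecahedron (V=20, E=30, F=12) along a 5-gon: merge 5 vertices and 5 edges, delete both glued faces → V=26, E=45, F=21.
Check: V − E + F = 26 − 45 + 21 = 2.

45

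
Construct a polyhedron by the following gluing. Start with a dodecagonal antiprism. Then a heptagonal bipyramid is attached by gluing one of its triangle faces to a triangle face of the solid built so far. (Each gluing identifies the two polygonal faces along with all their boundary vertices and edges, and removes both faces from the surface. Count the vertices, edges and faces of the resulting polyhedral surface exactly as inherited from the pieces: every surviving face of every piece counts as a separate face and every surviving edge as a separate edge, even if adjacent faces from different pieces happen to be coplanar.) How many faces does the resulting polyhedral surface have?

A dodecagonal antiprism: V=24, E=48, F=26.
Attach a heptagonal bipyramid (V=9, E=21, F=14) along a 3-gon: merge 3 vertices and 3 edges, delete both glued faces → V=30, E=66, F=38.
Check: V − E + F = 30 − 66 + 38 = 2.

38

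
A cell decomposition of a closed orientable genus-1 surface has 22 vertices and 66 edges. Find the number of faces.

For a closed orientable surface of genus 1, χ = 2 − 2·1 = 0.
F = 0 − V + E = 0 − 22 + 66 = 44.

44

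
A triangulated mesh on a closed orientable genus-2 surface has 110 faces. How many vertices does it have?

χ = 2 − 2·2 = -2, and every face is a triangle so 3F = 2E.
E = 3·110/2 = 165. Then V = -2 + E − F = -2 + 165 − 110 = 53.

53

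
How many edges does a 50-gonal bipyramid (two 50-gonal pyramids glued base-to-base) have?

150

A bipyramid over an n-gon has 2n triangular faces and n + 2 vertices: V = 50 + 2 = 52, E = 3·50 = 150, F = 2·50 = 100.
Check: V − E + F = 52 − 150 + 100 = 2.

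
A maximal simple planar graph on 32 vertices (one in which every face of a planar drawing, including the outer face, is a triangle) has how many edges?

In a plane triangulation 3F = 2E and V − E + F = 2, so E = 3V − 6 = 3·32 − 6 = 90.

90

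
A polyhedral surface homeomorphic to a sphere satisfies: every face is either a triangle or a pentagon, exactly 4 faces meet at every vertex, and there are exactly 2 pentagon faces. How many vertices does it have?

10

Let x be the number of triangles; then F = 2 + x.
Edge–face incidences: 2E = 5·2 + 3·x = 10 + 3x.
Every vertex has degree 4, so 4V = 2E.
Euler: V − E + F = 2 ⇒ (2E)/4 − E + (2 + x) = 2.
Multiply by 8: 2·(2E) − 4·(2E) + 8·(2 + x) = 16, i.e. 16 + 8x − 2·(10 + 3x) = 16.
Collecting terms: 2x − 4 = 16, so 2x = 20, so x = 10.
Then 2E = 10 + 3·10 = 40, so E = 20, V = 2E/4 = 10, F = 2 + 10 = 12.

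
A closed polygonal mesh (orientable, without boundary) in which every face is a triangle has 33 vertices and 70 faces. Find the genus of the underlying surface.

2

Every face is a triangle, so 2E = 3·70 = 210, giving E = 105.
χ = V − E + F = 33 − 105 + 70 = -2.
For a closed orientable surface χ = 2 − 2g, so g = (2 − (-2))/2 = 2.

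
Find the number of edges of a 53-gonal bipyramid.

A bipyramid over an n-gon has 2n triangular faces and n + 2 vertices: V = 53 + 2 = 55, E = 3·53 = 159, F = 2·53 = 106.
Check: V − E + F = 55 − 159 + 106 = 2.

159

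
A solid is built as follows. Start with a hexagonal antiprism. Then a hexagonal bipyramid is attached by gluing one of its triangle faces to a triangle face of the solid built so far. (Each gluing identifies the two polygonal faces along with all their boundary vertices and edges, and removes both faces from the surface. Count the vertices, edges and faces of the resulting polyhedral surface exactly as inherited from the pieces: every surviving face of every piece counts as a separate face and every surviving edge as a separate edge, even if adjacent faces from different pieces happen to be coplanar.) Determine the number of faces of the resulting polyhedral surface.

A hexagonal antiprism: V=12, E=24, F=14.
Attach a hexagonal bipyramid (V=8, E=18, F=12) along a 3-gon: merge 3 vertices and 3 edges, delete both glued faces → V=17, E=39, F=24.
Check: V − E + F = 17 − 39 + 24 = 2.

24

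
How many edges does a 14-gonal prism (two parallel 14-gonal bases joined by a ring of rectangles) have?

A prism on an n-gon has two n-gon bases and n rectangular sides: V = 2·14 = 28, E = 3·14 = 42, F = 14 + 2 = 16.

42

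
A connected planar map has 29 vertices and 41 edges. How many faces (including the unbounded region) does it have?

Euler's formula for a connected plane graph: V − E + F = 2, so F = 2 − 29 + 41 = 14.

14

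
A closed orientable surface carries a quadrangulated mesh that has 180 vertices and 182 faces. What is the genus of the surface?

2

Every face is a square, so 2E = 4·182 = 728, giving E = 364.
χ = V − E + F = 180 − 364 + 182 = -2.
For a closed orientable surface χ = 2 − 2g, so g = (2 − (-2))/2 = 2.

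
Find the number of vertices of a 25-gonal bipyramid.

A bipyramid over an n-gon has 2n triangular faces and n + 2 vertices: V = 25 + 2 = 27, E = 3·25 = 75, F = 2·25 = 50.
Check: V − E + F = 27 − 75 + 50 = 2.

27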